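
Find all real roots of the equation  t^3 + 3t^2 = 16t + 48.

t = -4 or t = -3 or t = 4

Rearrange: t^3 + 3t^2 - 16t - 48 = 0.
Possible rational roots are divisors of -48. Testing t = 4 gives 0, so (t - 4) is a factor.
Divide: t^3 + 3t^2 - 16t - 48 = (t - 4)(t^2 + 7t + 12).
Factor the quadratic: t = -3 or t = -4.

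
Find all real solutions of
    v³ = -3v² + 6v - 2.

Rearrange: v³ + 3v² - 6v + 2 = 0.
Possible rational roots are divisors of 2. Testing v = 1 gives 0, so (v - 1) is a factor.
Divide: v³ + 3v² - 6v + 2 = (v - 1)(v² + 4v - 2).
Apply the quadratic formula to v² + 4v - 2 = 0: v = (-4 ± √24)/2, i.e. v ≈ 0.4495 or v ≈ -4.4495.

v = -4.4495 or v = 0.4495 or v = 1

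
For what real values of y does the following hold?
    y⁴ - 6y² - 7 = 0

Let u = y². The equation becomes u² - 6u - 7 = 0.
Factor: (u - 7)(u + 1) = 0, so u = 7 or u = -1.
y² = 7 gives y = ±√(7) ≈ ±2.6458.
y² = -1 < 0 has no real solution.

y = -2.6458 or y = 2.6458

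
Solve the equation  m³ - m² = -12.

m = -2

Rearrange: m³ - m² + 12 = 0.
Possible rational roots are divisors of 12. Testing m = -2 gives 0, so (m + 2) is a factor.
Divide: m³ - m² + 12 = (m + 2)(m² - 3m + 6).
The quadratic m² - 3m + 6 has discriminant -15 < 0, so no further real roots.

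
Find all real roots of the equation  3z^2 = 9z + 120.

Bring every term to one side: 3z^2 - 9z - 120 = 0.
Factor: 3(z - 8)(z + 5) = 0.
So z = 8 or z = -5.

z = -5 or z = 8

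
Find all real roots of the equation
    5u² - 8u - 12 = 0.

u = -0.9436 or u = 2.5436

Discriminant: (-8)² − 4·5·(-12) = 304.
Quadratic formula: u = (8 ± √304) / 10.
So u = 4/5 + 2·√(19)/5 ≈ 2.5436 or u = 4/5 - 2·√(19)/5 ≈ -0.9436.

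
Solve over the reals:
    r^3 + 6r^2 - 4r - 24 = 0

Possible rational roots are divisors of -24. Testing r = -2 gives 0, so (r + 2) is a factor.
Divide: r^3 + 6r^2 - 4r - 24 = (r + 2)(r^2 + 4r - 12).
Factor the quadratic: r = 2 or r = -6.

r = -6 or r = -2 or r = 2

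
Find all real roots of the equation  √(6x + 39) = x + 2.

x = 7

Square both sides: 6x + 39 = (x + 2)².
Expand and rearrange: x² - 2x - 35 = 0.
Solving gives x = 7 or x = -5.
Check each candidate in the original equation:
  x = 7: √(81) = 9, while x + 2 = 9 — valid.
  x = -5: √(9) = 3, while x + 2 = -3 — extraneous.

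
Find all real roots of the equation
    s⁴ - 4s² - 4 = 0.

Let u = s². The equation becomes u² - 4u - 4 = 0.
By the quadratic formula, u = 2 + 2·√(2) or u = 2 - 2·√(2).
s² = 2 + 2·√(2) gives s = ±√(2 + 2·√(2)) ≈ ±2.1974.
s² = 2 - 2·√(2) < 0 has no real solution.

s = -2.1974 or s = 2.1974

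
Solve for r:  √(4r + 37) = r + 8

r = -3

Square both sides: 4r + 37 = (r + 8)².
Expand and rearrange: r² + 12r + 27 = 0.
Solving gives r = -3 or r = -9.
Check each candidate in the original equation:
  r = -3: √(25) = 5, while r + 8 = 5 — valid.
  r = -9: √(1) = 1, while r + 8 = -1 — extraneous.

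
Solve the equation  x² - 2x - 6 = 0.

Discriminant: (-2)² − 4·1·(-6) = 28.
Quadratic formula: x = (2 ± √28) / 2.
So x = 1 + √(7) ≈ 3.6458 or x = 1 - √(7) ≈ -1.6458.

x = -1.6458 or x = 3.6458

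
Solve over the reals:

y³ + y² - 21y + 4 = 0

Possible rational roots are divisors of 4. Testing y = 4 gives 0, so (y - 4) is a factor.
Divide: y³ + y² - 21y + 4 = (y - 4)(y² + 5y - 1).
Apply the quadratic formula to y² + 5y - 1 = 0: y = (-5 ± √29)/2, i.e. y ≈ 0.1926 or y ≈ -5.1926.

y = -5.1926 or y = 0.1926 or y = 4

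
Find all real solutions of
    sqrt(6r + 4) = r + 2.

Square both sides: 6r + 4 = (r + 2)^2.
Expand and rearrange: r^2 - 2r = 0.
Solving gives r = 2 or r = 0.
Check each candidate in the original equation:
  r = 2: sqrt(16) = 4, while r + 2 = 4 — valid.
  r = 0: sqrt(4) = 2, while r + 2 = 2 — valid.

r = 0 or r = 2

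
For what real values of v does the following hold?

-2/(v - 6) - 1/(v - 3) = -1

v = 3.5505 or v = 8.4495

Multiply both sides by (v - 6)(v - 3):
-2(v - 3) - (v - 6) = -(v - 6)(v - 3).
Expand and collect terms: -v² + 12v - 30 = 0.
By the quadratic formula, v = (-12 ± √24) / -2, so v ≈ 3.5505 or v ≈ 8.4495.
Neither value makes a denominator zero (v ≠ 6, v ≠ 3), so both are valid.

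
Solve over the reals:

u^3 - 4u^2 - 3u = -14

u = -1.8284 or u = 2 or u = 3.8284

Rearrange: u^3 - 4u^2 - 3u + 14 = 0.
Possible rational roots are divisors of 14. Testing u = 2 gives 0, so (u - 2) is a factor.
Divide: u^3 - 4u^2 - 3u + 14 = (u - 2)(u^2 - 2u - 7).
Apply the quadratic formula to u^2 - 2u - 7 = 0: u = (2 +/- sqrt(32))/2, i.e. u ~= 3.8284 or u ~= -1.8284.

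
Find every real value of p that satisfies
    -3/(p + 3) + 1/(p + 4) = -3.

p = -4.1805 or p = -2.1529

Multiply both sides by (p + 3)(p + 4):
-3(p + 4) + (p + 3) = -3(p + 3)(p + 4).
Expand and collect terms: -3p² - 19p - 27 = 0.
By the quadratic formula, p = (19 ± √37) / -6, so p ≈ -4.1805 or p ≈ -2.1529.
Neither value makes a denominator zero (p ≠ -3, p ≠ -4), so both are valid.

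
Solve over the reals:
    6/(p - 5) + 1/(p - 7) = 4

p = 6.1569 or p = 7.5931

Multiply both sides by (p - 5)(p - 7):
6(p - 7) + (p - 5) = 4(p - 5)(p - 7).
Expand and collect terms: 4p² - 55p + 187 = 0.
By the quadratic formula, p = (55 ± √33) / 8, so p ≈ 7.5931 or p ≈ 6.1569.
Neither value makes a denominator zero (p ≠ 5, p ≠ 7), so both are valid.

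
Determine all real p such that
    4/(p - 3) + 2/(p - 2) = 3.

Multiply both sides by (p - 3)(p - 2):
4(p - 2) + 2(p - 3) = 3(p - 3)(p - 2).
Expand and collect terms: 3p^2 - 21p + 32 = 0.
By the quadratic formula, p = (21 +/- sqrt(57)) / 6, so p ~= 4.7583 or p ~= 2.2417.
Neither value makes a denominator zero (p != 3, p != 2), so both are valid.

p = 2.2417 or p = 4.7583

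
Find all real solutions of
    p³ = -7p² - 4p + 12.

p = -6 or p = -2 or p = 1

Rearrange: p³ + 7p² + 4p - 12 = 0.
Possible rational roots are divisors of -12. Testing p = -2 gives 0, so (p + 2) is a factor.
Divide: p³ + 7p² + 4p - 12 = (p + 2)(p² + 5p - 6).
Factor the quadratic: p = 1 or p = -6.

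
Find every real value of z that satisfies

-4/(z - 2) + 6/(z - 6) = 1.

z = 0 or z = 10

Multiply both sides by (z - 2)(z - 6):
-4(z - 6) + 6(z - 2) = (z - 2)(z - 6).
Expand and collect terms: z² - 10z = 0.
Factor or apply the quadratic formula: z = 10 or z = 0.
Neither value makes a denominator zero (z ≠ 2, z ≠ 6), so both are valid.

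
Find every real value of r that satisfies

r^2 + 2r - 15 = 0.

Factor: (r - 3)(r + 5) = 0.
So r = 3 or r = -5.

r = -5 or r = 3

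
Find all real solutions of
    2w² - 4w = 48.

w = -4 or w = 6

Bring every term to one side: 2w² - 4w - 48 = 0.
Factor: 2(w + 4)(w - 6) = 0.
So w = -4 or w = 6.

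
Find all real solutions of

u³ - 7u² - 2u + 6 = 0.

Possible rational roots are divisors of 6. Testing u = -1 gives 0, so (u + 1) is a factor.
Divide: u³ - 7u² - 2u + 6 = (u + 1)(u² - 8u + 6).
Apply the quadratic formula to u² - 8u + 6 = 0: u = (8 ± √40)/2, i.e. u ≈ 7.1623 or u ≈ 0.8377.

u = -1 or u = 0.8377 or u = 7.1623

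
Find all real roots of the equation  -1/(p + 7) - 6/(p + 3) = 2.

p = -8.1861 or p = -5.3139

Multiply both sides by (p + 7)(p + 3):
-(p + 3) - 6(p + 7) = 2(p + 7)(p + 3).
Expand and collect terms: 2p^2 + 27p + 87 = 0.
By the quadratic formula, p = (-27 +/- sqrt(33)) / 4, so p ~= -5.3139 or p ~= -8.1861.
Neither value makes a denominator zero (p != -7, p != -3), so both are valid.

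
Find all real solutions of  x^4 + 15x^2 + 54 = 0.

No real solutions.

Let u = x^2. The equation becomes u^2 + 15u + 54 = 0.
Factor: (u + 9)(u + 6) = 0, so u = -9 or u = -6.
x^2 = -9 < 0 has no real solution.
x^2 = -6 < 0 has no real solution.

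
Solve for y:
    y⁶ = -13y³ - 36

Let u = y³. The equation becomes u² + 13u + 36 = 0.
Factor: (u + 9)(u + 4) = 0, so u = -9 or u = -4.
y³ = -9 gives y = -∛(9) ≈ -2.0801.
y³ = -4 gives y = -∛(4) ≈ -1.5874.

y = -2.0801 or y = -1.5874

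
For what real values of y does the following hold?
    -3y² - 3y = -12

y = -2.5616 or y = 1.5616

Rearrange to standard form: -3y² - 3y + 12 = 0.
Discriminant: (-3)² − 4·(-3)·12 = 153.
Quadratic formula: y = (3 ± √153) / (-6).
So y = -√(17)/2 - 1/2 ≈ -2.5616 or y = -1/2 + √(17)/2 ≈ 1.5616.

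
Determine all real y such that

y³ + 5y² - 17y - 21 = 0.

Possible rational roots are divisors of -21. Testing y = 3 gives 0, so (y - 3) is a factor.
Divide: y³ + 5y² - 17y - 21 = (y - 3)(y² + 8y + 7).
Factor the quadratic: y = -1 or y = -7.

y = -7 or y = -1 or y = 3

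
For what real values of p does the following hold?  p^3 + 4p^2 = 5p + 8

Rearrange: p^3 + 4p^2 - 5p - 8 = 0.
Possible rational roots are divisors of -8. Testing p = -1 gives 0, so (p + 1) is a factor.
Divide: p^3 + 4p^2 - 5p - 8 = (p + 1)(p^2 + 3p - 8).
Apply the quadratic formula to p^2 + 3p - 8 = 0: p = (-3 +/- sqrt(41))/2, i.e. p ~= 1.7016 or p ~= -4.7016.

p = -4.7016 or p = -1 or p = 1.7016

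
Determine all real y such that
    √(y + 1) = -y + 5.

y = 3

Square both sides: y + 1 = (-y + 5)².
Expand and rearrange: y² - 11y + 24 = 0.
Solving gives y = 8 or y = 3.
Check each candidate in the original equation:
  y = 8: √(9) = 3, while -y + 5 = -3 — extraneous.
  y = 3: √(4) = 2, while -y + 5 = 2 — valid.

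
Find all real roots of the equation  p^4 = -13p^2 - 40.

No real solutions.

Let u = p^2. The equation becomes u^2 + 13u + 40 = 0.
Factor: (u + 8)(u + 5) = 0, so u = -8 or u = -5.
p^2 = -8 < 0 has no real solution.
p^2 = -5 < 0 has no real solution.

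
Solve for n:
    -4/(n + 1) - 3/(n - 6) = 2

n = -3.3807 or n = 4.8807

Multiply both sides by (n + 1)(n - 6):
-4(n - 6) - 3(n + 1) = 2(n + 1)(n - 6).
Expand and collect terms: 2n^2 - 3n - 33 = 0.
By the quadratic formula, n = (3 +/- sqrt(273)) / 4, so n ~= 4.8807 or n ~= -3.3807.
Neither value makes a denominator zero (n != -1, n != 6), so both are valid.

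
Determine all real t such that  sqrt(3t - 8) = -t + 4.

Square both sides: 3t - 8 = (-t + 4)^2.
Expand and rearrange: t^2 - 11t + 24 = 0.
Solving gives t = 8 or t = 3.
Check each candidate in the original equation:
  t = 8: sqrt(16) = 4, while -t + 4 = -4 — extraneous.
  t = 3: sqrt(1) = 1, while -t + 4 = 1 — valid.

t = 3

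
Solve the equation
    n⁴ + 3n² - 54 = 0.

n = -2.4495 or n = 2.4495

Let u = n². The equation becomes u² + 3u - 54 = 0.
Factor: (u - 6)(u + 9) = 0, so u = 6 or u = -9.
n² = 6 gives n = ±√(6) ≈ ±2.4495.
n² = -9 < 0 has no real solution.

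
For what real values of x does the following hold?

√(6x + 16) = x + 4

Square both sides: 6x + 16 = (x + 4)².
Expand and rearrange: x² + 2x = 0.
Solving gives x = 0 or x = -2.
Check each candidate in the original equation:
  x = 0: √(16) = 4, while x + 4 = 4 — valid.
  x = -2: √(4) = 2, while x + 4 = 2 — valid.

x = -2 or x = 0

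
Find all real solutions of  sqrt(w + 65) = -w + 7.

w = -1

Square both sides: w + 65 = (-w + 7)^2.
Expand and rearrange: w^2 - 15w - 16 = 0.
Solving gives w = 16 or w = -1.
Check each candidate in the original equation:
  w = 16: sqrt(81) = 9, while -w + 7 = -9 — extraneous.
  w = -1: sqrt(64) = 8, while -w + 7 = 8 — valid.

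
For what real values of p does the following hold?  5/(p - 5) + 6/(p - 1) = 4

Multiply both sides by (p - 5)(p - 1):
5(p - 1) + 6(p - 5) = 4(p - 5)(p - 1).
Expand and collect terms: 4p² - 35p + 55 = 0.
By the quadratic formula, p = (35 ± √345) / 8, so p ≈ 6.6968 or p ≈ 2.0532.
Neither value makes a denominator zero (p ≠ 5, p ≠ 1), so both are valid.

p = 2.0532 or p = 6.6968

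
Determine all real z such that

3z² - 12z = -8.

Rearrange to standard form: 3z² - 12z + 8 = 0.
Discriminant: (-12)² − 4·3·8 = 48.
Quadratic formula: z = (12 ± √48) / 6.
So z = 2·√(3)/3 + 2 ≈ 3.1547 or z = 2 - 2·√(3)/3 ≈ 0.8453.

z = 0.8453 or z = 3.1547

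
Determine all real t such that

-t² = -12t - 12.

Rearrange to standard form: -t² + 12t + 12 = 0.
Discriminant: (12)² − 4·(-1)·12 = 192.
Quadratic formula: t = (-12 ± √192) / (-2).
So t = 6 - 4·√(3) ≈ -0.9282 or t = 6 + 4·√(3) ≈ 12.9282.

t = -0.9282 or t = 12.9282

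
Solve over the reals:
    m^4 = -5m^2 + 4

Let u = m^2. The equation becomes u^2 + 5u - 4 = 0.
By the quadratic formula, u = -5/2 + sqrt(41)/2 or u = -sqrt(41)/2 - 5/2.
m^2 = -5/2 + sqrt(41)/2 gives m = +/-sqrt(-5/2 + sqrt(41)/2) ~= +/-0.8376.
m^2 = -sqrt(41)/2 - 5/2 < 0 has no real solution.

m = -0.8376 or m = 0.8376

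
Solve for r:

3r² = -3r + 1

Rearrange to standard form: 3r² + 3r - 1 = 0.
Discriminant: (3)² − 4·3·(-1) = 21.
Quadratic formula: r = (-3 ± √21) / 6.
So r = -1/2 + √(21)/6 ≈ 0.2638 or r = -√(21)/6 - 1/2 ≈ -1.2638.

r = -1.2638 or r = 0.2638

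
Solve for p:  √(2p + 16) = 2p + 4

Square both sides: 2p + 16 = (2p + 4)².
Expand and rearrange: 4p² + 14p = 0.
Solving gives p = 0 or p = -3.5.
Check each candidate in the original equation:
  p = 0: √(16) = 4, while 2p + 4 = 4 — valid.
  p = -3.5: √(9) = 3, while 2p + 4 = -3 — extraneous.

p = 0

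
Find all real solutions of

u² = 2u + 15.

Bring every term to one side: u² - 2u - 15 = 0.
Factor: (u - 5)(u + 3) = 0.
So u = 5 or u = -3.

u = -3 or u = 5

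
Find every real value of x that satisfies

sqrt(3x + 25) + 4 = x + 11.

Isolate the radical: sqrt(3x + 25) = x + 7.
Square both sides: 3x + 25 = (x + 7)^2.
Expand and rearrange: x^2 + 11x + 24 = 0.
Solving gives x = -3 or x = -8.
Check each candidate in the original equation:
  x = -3: sqrt(16) = 4, while x + 7 = 4 — valid.
  x = -8: sqrt(1) = 1, while x + 7 = -1 — extraneous.

x = -3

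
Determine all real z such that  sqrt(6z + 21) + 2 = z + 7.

Isolate the radical: sqrt(6z + 21) = z + 5.
Square both sides: 6z + 21 = (z + 5)^2.
Expand and rearrange: z^2 + 4z + 4 = 0.
This gives the repeated root z = -2.
Check in the original equation:
  z = -2: sqrt(9) = 3, while z + 5 = 3 — valid.

z = -2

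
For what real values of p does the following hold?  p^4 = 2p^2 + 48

Let u = p^2. The equation becomes u^2 - 2u - 48 = 0.
Factor: (u + 6)(u - 8) = 0, so u = -6 or u = 8.
p^2 = -6 < 0 has no real solution.
p^2 = 8 gives p = +/-2*sqrt(2) ~= +/-2.8284.

p = -2.8284 or p = 2.8284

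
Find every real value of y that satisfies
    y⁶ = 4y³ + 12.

Let u = y³. The equation becomes u² - 4u - 12 = 0.
Factor: (u - 6)(u + 2) = 0, so u = 6 or u = -2.
y³ = 6 gives y = ∛(6) ≈ 1.8171.
y³ = -2 gives y = -∛(2) ≈ -1.2599.

y = -1.2599 or y = 1.8171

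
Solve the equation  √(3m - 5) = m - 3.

m = 7

Square both sides: 3m - 5 = (m - 3)².
Expand and rearrange: m² - 9m + 14 = 0.
Solving gives m = 7 or m = 2.
Check each candidate in the original equation:
  m = 7: √(16) = 4, while m - 3 = 4 — valid.
  m = 2: √(1) = 1, while m - 3 = -1 — extraneous.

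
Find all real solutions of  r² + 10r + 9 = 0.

r = -9 or r = -1

Factor: (r + 9)(r + 1) = 0.
So r = -9 or r = -1.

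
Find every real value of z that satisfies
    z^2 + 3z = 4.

Bring every term to one side: z^2 + 3z - 4 = 0.
Factor: (z + 4)(z - 1) = 0.
So z = -4 or z = 1.

z = -4 or z = 1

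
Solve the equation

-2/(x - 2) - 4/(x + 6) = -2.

Multiply both sides by (x - 2)(x + 6):
-2(x + 6) - 4(x - 2) = -2(x - 2)(x + 6).
Expand and collect terms: -2x² - 2x + 28 = 0.
By the quadratic formula, x = (2 ± √228) / -4, so x ≈ -4.2749 or x ≈ 3.2749.
Neither value makes a denominator zero (x ≠ 2, x ≠ -6), so both are valid.

x = -4.2749 or x = 3.2749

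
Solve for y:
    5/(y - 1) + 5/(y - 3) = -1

Multiply both sides by (y - 1)(y - 3):
5(y - 3) + 5(y - 1) = -(y - 1)(y - 3).
Expand and collect terms: -y^2 - 6y + 17 = 0.
By the quadratic formula, y = (6 +/- sqrt(104)) / -2, so y ~= -8.099 or y ~= 2.099.
Neither value makes a denominator zero (y != 1, y != 3), so both are valid.

y = -8.099 or y = 2.099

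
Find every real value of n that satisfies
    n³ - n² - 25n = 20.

Rearrange: n³ - n² - 25n - 20 = 0.
Possible rational roots are divisors of -20. Testing n = -4 gives 0, so (n + 4) is a factor.
Divide: n³ - n² - 25n - 20 = (n + 4)(n² - 5n - 5).
Apply the quadratic formula to n² - 5n - 5 = 0: n = (5 ± √45)/2, i.e. n ≈ 5.8541 or n ≈ -0.8541.

n = -4 or n = -0.8541 or n = 5.8541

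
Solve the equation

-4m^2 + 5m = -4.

m = -0.5542 or m = 1.8042

Rearrange to standard form: -4m^2 + 5m + 4 = 0.
Discriminant: (5)^2 - 4*(-4)*4 = 89.
Quadratic formula: m = (-5 +/- sqrt(89)) / (-8).
So m = 5/8 - sqrt(89)/8 ~= -0.5542 or m = 5/8 + sqrt(89)/8 ~= 1.8042.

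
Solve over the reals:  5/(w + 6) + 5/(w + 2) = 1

w = -4.3852 or w = 6.3852

Multiply both sides by (w + 6)(w + 2):
5(w + 2) + 5(w + 6) = (w + 6)(w + 2).
Expand and collect terms: w² - 2w - 28 = 0.
By the quadratic formula, w = (2 ± √116) / 2, so w ≈ 6.3852 or w ≈ -4.3852.
Neither value makes a denominator zero (w ≠ -6, w ≠ -2), so both are valid.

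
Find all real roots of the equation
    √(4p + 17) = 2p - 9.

p = 8

Square both sides: 4p + 17 = (2p - 9)².
Expand and rearrange: 4p² - 40p + 64 = 0.
Solving gives p = 8 or p = 2.
Check each candidate in the original equation:
  p = 8: √(49) = 7, while 2p - 9 = 7 — valid.
  p = 2: √(25) = 5, while 2p - 9 = -5 — extraneous.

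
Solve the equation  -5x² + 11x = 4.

Rearrange to standard form: -5x² + 11x - 4 = 0.
Discriminant: (11)² − 4·(-5)·(-4) = 41.
Quadratic formula: x = (-11 ± √41) / (-10).
So x = 11/10 - √(41)/10 ≈ 0.4597 or x = √(41)/10 + 11/10 ≈ 1.7403.

x = 0.4597 or x = 1.7403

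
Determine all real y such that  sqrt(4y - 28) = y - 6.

Square both sides: 4y - 28 = (y - 6)^2.
Expand and rearrange: y^2 - 16y + 64 = 0.
This gives the repeated root y = 8.
Check in the original equation:
  y = 8: sqrt(4) = 2, while y - 6 = 2 — valid.

y = 8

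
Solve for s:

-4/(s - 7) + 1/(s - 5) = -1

Multiply both sides by (s - 7)(s - 5):
-4(s - 5) + (s - 7) = -(s - 7)(s - 5).
Expand and collect terms: -s² + 15s - 48 = 0.
By the quadratic formula, s = (-15 ± √33) / -2, so s ≈ 4.6277 or s ≈ 10.3723.
Neither value makes a denominator zero (s ≠ 7, s ≠ 5), so both are valid.

s = 4.6277 or s = 10.3723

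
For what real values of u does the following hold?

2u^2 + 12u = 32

u = -8 or u = 2

Bring every term to one side: 2u^2 + 12u - 32 = 0.
Factor: 2(u - 2)(u + 8) = 0.
So u = 2 or u = -8.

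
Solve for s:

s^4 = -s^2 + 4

s = -1.2496 or s = 1.2496

Let u = s^2. The equation becomes u^2 + u - 4 = 0.
By the quadratic formula, u = -1/2 + sqrt(17)/2 or u = -sqrt(17)/2 - 1/2.
s^2 = -1/2 + sqrt(17)/2 gives s = +/-sqrt(-1/2 + sqrt(17)/2) ~= +/-1.2496.
s^2 = -sqrt(17)/2 - 1/2 < 0 has no real solution.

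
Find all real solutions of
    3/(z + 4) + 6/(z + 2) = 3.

Multiply both sides by (z + 4)(z + 2):
3(z + 2) + 6(z + 4) = 3(z + 4)(z + 2).
Expand and collect terms: 3z² + 9z - 6 = 0.
By the quadratic formula, z = (-9 ± √153) / 6, so z ≈ 0.5616 or z ≈ -3.5616.
Neither value makes a denominator zero (z ≠ -4, z ≠ -2), so both are valid.

z = -3.5616 or z = 0.5616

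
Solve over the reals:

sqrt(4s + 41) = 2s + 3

s = 2

Square both sides: 4s + 41 = (2s + 3)^2.
Expand and rearrange: 4s^2 + 8s - 32 = 0.
Solving gives s = 2 or s = -4.
Check each candidate in the original equation:
  s = 2: sqrt(49) = 7, while 2s + 3 = 7 — valid.
  s = -4: sqrt(25) = 5, while 2s + 3 = -5 — extraneous.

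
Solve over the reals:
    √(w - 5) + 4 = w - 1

Isolate the radical: √(w - 5) = w - 5.
Square both sides: w - 5 = (w - 5)².
Expand and rearrange: w² - 11w + 30 = 0.
Solving gives w = 6 or w = 5.
Check each candidate in the original equation:
  w = 6: √(1) = 1, while w - 5 = 1 — valid.
  w = 5: √(0) = 0, while w - 5 = 0 — valid.

w = 5 or w = 6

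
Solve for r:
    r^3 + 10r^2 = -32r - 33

Rearrange: r^3 + 10r^2 + 32r + 33 = 0.
Possible rational roots are divisors of 33. Testing r = -3 gives 0, so (r + 3) is a factor.
Divide: r^3 + 10r^2 + 32r + 33 = (r + 3)(r^2 + 7r + 11).
Apply the quadratic formula to r^2 + 7r + 11 = 0: r = (-7 +/- sqrt(5))/2, i.e. r ~= -2.382 or r ~= -4.618.

r = -4.618 or r = -3 or r = -2.382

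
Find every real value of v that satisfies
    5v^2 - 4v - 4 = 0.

v = -0.5798 or v = 1.3798

Discriminant: (-4)^2 - 4*5*(-4) = 96.
Quadratic formula: v = (4 +/- sqrt(96)) / 10.
So v = 2/5 + 2*sqrt(6)/5 ~= 1.3798 or v = 2/5 - 2*sqrt(6)/5 ~= -0.5798.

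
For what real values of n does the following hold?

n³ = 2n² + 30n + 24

Rearrange: n³ - 2n² - 30n - 24 = 0.
Possible rational roots are divisors of -24. Testing n = -4 gives 0, so (n + 4) is a factor.
Divide: n³ - 2n² - 30n - 24 = (n + 4)(n² - 6n - 6).
Apply the quadratic formula to n² - 6n - 6 = 0: n = (6 ± √60)/2, i.e. n ≈ 6.873 or n ≈ -0.873.

n = -4 or n = -0.873 or n = 6.873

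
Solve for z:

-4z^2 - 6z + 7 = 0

z = -2.2707 or z = 0.7707

Discriminant: (-6)^2 - 4*(-4)*7 = 148.
Quadratic formula: z = (6 +/- sqrt(148)) / (-8).
So z = -sqrt(37)/4 - 3/4 ~= -2.2707 or z = -3/4 + sqrt(37)/4 ~= 0.7707.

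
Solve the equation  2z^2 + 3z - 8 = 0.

Discriminant: (3)^2 - 4*2*(-8) = 73.
Quadratic formula: z = (-3 +/- sqrt(73)) / 4.
So z = -3/4 + sqrt(73)/4 ~= 1.386 or z = -sqrt(73)/4 - 3/4 ~= -2.886.

z = -2.886 or z = 1.386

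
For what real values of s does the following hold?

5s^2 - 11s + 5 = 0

s = 0.6417 or s = 1.5583

Discriminant: (-11)^2 - 4*5*5 = 21.
Quadratic formula: s = (11 +/- sqrt(21)) / 10.
So s = sqrt(21)/10 + 11/10 ~= 1.5583 or s = 11/10 - sqrt(21)/10 ~= 0.6417.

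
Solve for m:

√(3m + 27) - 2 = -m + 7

m = 3

Isolate the radical: √(3m + 27) = -m + 9.
Square both sides: 3m + 27 = (-m + 9)².
Expand and rearrange: m² - 21m + 54 = 0.
Solving gives m = 18 or m = 3.
Check each candidate in the original equation:
  m = 18: √(81) = 9, while -m + 9 = -9 — extraneous.
  m = 3: √(36) = 6, while -m + 9 = 6 — valid.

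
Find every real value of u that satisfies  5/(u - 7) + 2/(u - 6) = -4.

u = 4.8246 or u = 6.4254

Multiply both sides by (u - 7)(u - 6):
5(u - 6) + 2(u - 7) = -4(u - 7)(u - 6).
Expand and collect terms: -4u^2 + 45u - 124 = 0.
By the quadratic formula, u = (-45 +/- sqrt(41)) / -8, so u ~= 4.8246 or u ~= 6.4254.
Neither value makes a denominator zero (u != 7, u != 6), so both are valid.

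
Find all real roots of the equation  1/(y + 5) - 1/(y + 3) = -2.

Multiply both sides by (y + 5)(y + 3):
(y + 3) - (y + 5) = -2(y + 5)(y + 3).
Expand and collect terms: -2y² - 16y - 28 = 0.
By the quadratic formula, y = (16 ± √32) / -4, so y ≈ -5.4142 or y ≈ -2.5858.
Neither value makes a denominator zero (y ≠ -5, y ≠ -3), so both are valid.

y = -5.4142 or y = -2.5858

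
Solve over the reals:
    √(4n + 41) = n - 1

n = 10

Square both sides: 4n + 41 = (n - 1)².
Expand and rearrange: n² - 6n - 40 = 0.
Solving gives n = 10 or n = -4.
Check each candidate in the original equation:
  n = 10: √(81) = 9, while n - 1 = 9 — valid.
  n = -4: √(25) = 5, while n - 1 = -5 — extraneous.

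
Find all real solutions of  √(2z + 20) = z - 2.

Square both sides: 2z + 20 = (z - 2)².
Expand and rearrange: z² - 6z - 16 = 0.
Solving gives z = 8 or z = -2.
Check each candidate in the original equation:
  z = 8: √(36) = 6, while z - 2 = 6 — valid.
  z = -2: √(16) = 4, while z - 2 = -4 — extraneous.

z = 8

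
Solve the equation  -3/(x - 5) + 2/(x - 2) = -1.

x = 0.8377 or x = 7.1623

Multiply both sides by (x - 5)(x - 2):
-3(x - 2) + 2(x - 5) = -(x - 5)(x - 2).
Expand and collect terms: -x^2 + 8x - 6 = 0.
By the quadratic formula, x = (-8 +/- sqrt(40)) / -2, so x ~= 0.8377 or x ~= 7.1623.
Neither value makes a denominator zero (x != 5, x != 2), so both are valid.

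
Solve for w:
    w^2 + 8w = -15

w = -5 or w = -3

Bring every term to one side: w^2 + 8w + 15 = 0.
Factor: (w + 5)(w + 3) = 0.
So w = -5 or w = -3.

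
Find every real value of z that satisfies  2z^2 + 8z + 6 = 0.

z = -3 or z = -1

Factor: 2(z + 1)(z + 3) = 0.
So z = -1 or z = -3.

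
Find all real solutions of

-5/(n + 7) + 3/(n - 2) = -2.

n = -3.5811 or n = -0.4189

Multiply both sides by (n + 7)(n - 2):
-5(n - 2) + 3(n + 7) = -2(n + 7)(n - 2).
Expand and collect terms: -2n² - 8n - 3 = 0.
By the quadratic formula, n = (8 ± √40) / -4, so n ≈ -3.5811 or n ≈ -0.4189.
Neither value makes a denominator zero (n ≠ -7, n ≠ 2), so both are valid.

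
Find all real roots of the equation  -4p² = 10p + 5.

Rearrange to standard form: -4p² - 10p - 5 = 0.
Discriminant: (-10)² − 4·(-4)·(-5) = 20.
Quadratic formula: p = (10 ± √20) / (-8).
So p = -5/4 - √(5)/4 ≈ -1.809 or p = -5/4 + √(5)/4 ≈ -0.691.

p = -1.809 or p = -0.691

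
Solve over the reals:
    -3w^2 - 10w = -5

w = -3.7749 or w = 0.4415

Rearrange to standard form: -3w^2 - 10w + 5 = 0.
Discriminant: (-10)^2 - 4*(-3)*5 = 160.
Quadratic formula: w = (10 +/- sqrt(160)) / (-6).
So w = -2*sqrt(10)/3 - 5/3 ~= -3.7749 or w = -5/3 + 2*sqrt(10)/3 ~= 0.4415.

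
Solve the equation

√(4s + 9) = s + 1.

Square both sides: 4s + 9 = (s + 1)².
Expand and rearrange: s² - 2s - 8 = 0.
Solving gives s = 4 or s = -2.
Check each candidate in the original equation:
  s = 4: √(25) = 5, while s + 1 = 5 — valid.
  s = -2: √(1) = 1, while s + 1 = -1 — extraneous.

s = 4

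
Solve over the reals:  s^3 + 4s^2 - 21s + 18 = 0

s = -7.2426 or s = 1.2426 or s = 2

Possible rational roots are divisors of 18. Testing s = 2 gives 0, so (s - 2) is a factor.
Divide: s^3 + 4s^2 - 21s + 18 = (s - 2)(s^2 + 6s - 9).
Apply the quadratic formula to s^2 + 6s - 9 = 0: s = (-6 +/- sqrt(72))/2, i.e. s ~= 1.2426 or s ~= -7.2426.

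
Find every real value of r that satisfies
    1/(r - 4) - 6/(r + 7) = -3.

Multiply both sides by (r - 4)(r + 7):
(r + 7) - 6(r - 4) = -3(r - 4)(r + 7).
Expand and collect terms: -3r² - 4r + 53 = 0.
By the quadratic formula, r = (4 ± √652) / -6, so r ≈ -4.9224 or r ≈ 3.589.
Neither value makes a denominator zero (r ≠ 4, r ≠ -7), so both are valid.

r = -4.9224 or r = 3.589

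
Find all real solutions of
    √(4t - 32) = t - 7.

Square both sides: 4t - 32 = (t - 7)².
Expand and rearrange: t² - 18t + 81 = 0.
This gives the repeated root t = 9.
Check in the original equation:
  t = 9: √(4) = 2, while t - 7 = 2 — valid.

t = 9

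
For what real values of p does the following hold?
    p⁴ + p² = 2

Let u = p². The equation becomes u² + u - 2 = 0.
Factor: (u - 1)(u + 2) = 0, so u = 1 or u = -2.
p² = 1 gives p = ±1.
p² = -2 < 0 has no real solution.

p = -1 or p = 1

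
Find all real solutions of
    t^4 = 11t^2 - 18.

Let u = t^2. The equation becomes u^2 - 11u + 18 = 0.
Factor: (u - 2)(u - 9) = 0, so u = 2 or u = 9.
t^2 = 2 gives t = +/-sqrt(2) ~= +/-1.4142.
t^2 = 9 gives t = +/-3.

t = -3 or t = -1.4142 or t = 1.4142 or t = 3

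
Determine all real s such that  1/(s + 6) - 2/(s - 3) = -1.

Multiply both sides by (s + 6)(s - 3):
(s - 3) - 2(s + 6) = -(s + 6)(s - 3).
Expand and collect terms: -s² - 2s + 33 = 0.
By the quadratic formula, s = (2 ± √136) / -2, so s ≈ -6.831 or s ≈ 4.831.
Neither value makes a denominator zero (s ≠ -6, s ≠ 3), so both are valid.

s = -6.831 or s = 4.831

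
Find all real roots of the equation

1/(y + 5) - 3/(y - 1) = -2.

Multiply both sides by (y + 5)(y - 1):
(y - 1) - 3(y + 5) = -2(y + 5)(y - 1).
Expand and collect terms: -2y^2 - 6y + 26 = 0.
By the quadratic formula, y = (6 +/- sqrt(244)) / -4, so y ~= -5.4051 or y ~= 2.4051.
Neither value makes a denominator zero (y != -5, y != 1), so both are valid.

y = -5.4051 or y = 2.4051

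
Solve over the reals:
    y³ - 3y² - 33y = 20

Rearrange: y³ - 3y² - 33y - 20 = 0.
Possible rational roots are divisors of -20. Testing y = -4 gives 0, so (y + 4) is a factor.
Divide: y³ - 3y² - 33y - 20 = (y + 4)(y² - 7y - 5).
Apply the quadratic formula to y² - 7y - 5 = 0: y = (7 ± √69)/2, i.e. y ≈ 7.6533 or y ≈ -0.6533.

y = -4 or y = -0.6533 or y = 7.6533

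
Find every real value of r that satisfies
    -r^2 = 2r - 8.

Bring every term to one side: -r^2 - 2r + 8 = 0.
Factor: -1(r - 2)(r + 4) = 0.
So r = 2 or r = -4.

r = -4 or r = 2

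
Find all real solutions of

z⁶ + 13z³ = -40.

z = -2 or z = -1.71

Let u = z³. The equation becomes u² + 13u + 40 = 0.
Factor: (u + 8)(u + 5) = 0, so u = -8 or u = -5.
z³ = -8 gives z = -2.
z³ = -5 gives z = -∛(5) ≈ -1.71.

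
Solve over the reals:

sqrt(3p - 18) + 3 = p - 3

p = 6 or p = 9

Isolate the radical: sqrt(3p - 18) = p - 6.
Square both sides: 3p - 18 = (p - 6)^2.
Expand and rearrange: p^2 - 15p + 54 = 0.
Solving gives p = 9 or p = 6.
Check each candidate in the original equation:
  p = 9: sqrt(9) = 3, while p - 6 = 3 — valid.
  p = 6: sqrt(0) = 0, while p - 6 = 0 — valid.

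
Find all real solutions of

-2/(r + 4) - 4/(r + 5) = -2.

Multiply both sides by (r + 4)(r + 5):
-2(r + 5) - 4(r + 4) = -2(r + 4)(r + 5).
Expand and collect terms: -2r^2 - 12r - 14 = 0.
By the quadratic formula, r = (12 +/- sqrt(32)) / -4, so r ~= -4.4142 or r ~= -1.5858.
Neither value makes a denominator zero (r != -4, r != -5), so both are valid.

r = -4.4142 or r = -1.5858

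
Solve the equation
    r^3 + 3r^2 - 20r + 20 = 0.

Possible rational roots are divisors of 20. Testing r = 2 gives 0, so (r - 2) is a factor.
Divide: r^3 + 3r^2 - 20r + 20 = (r - 2)(r^2 + 5r - 10).
Apply the quadratic formula to r^2 + 5r - 10 = 0: r = (-5 +/- sqrt(65))/2, i.e. r ~= 1.5311 or r ~= -6.5311.

r = -6.5311 or r = 1.5311 or r = 2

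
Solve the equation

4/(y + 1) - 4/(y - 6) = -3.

Multiply both sides by (y + 1)(y - 6):
4(y - 6) - 4(y + 1) = -3(y + 1)(y - 6).
Expand and collect terms: -3y^2 + 15y + 46 = 0.
By the quadratic formula, y = (-15 +/- sqrt(777)) / -6, so y ~= -2.1458 or y ~= 7.1458.
Neither value makes a denominator zero (y != -1, y != 6), so both are valid.

y = -2.1458 or y = 7.1458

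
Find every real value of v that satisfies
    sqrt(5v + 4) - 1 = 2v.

v = 1

Isolate the radical: sqrt(5v + 4) = 2v + 1.
Square both sides: 5v + 4 = (2v + 1)^2.
Expand and rearrange: 4v^2 - v - 3 = 0.
Solving gives v = 1 or v = -0.75.
Check each candidate in the original equation:
  v = 1: sqrt(9) = 3, while 2v + 1 = 3 — valid.
  v = -0.75: sqrt(0.25) = 0.5, while 2v + 1 = -0.5 — extraneous.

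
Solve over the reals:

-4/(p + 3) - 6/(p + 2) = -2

p = -2.6458 or p = 2.6458

Multiply both sides by (p + 3)(p + 2):
-4(p + 2) - 6(p + 3) = -2(p + 3)(p + 2).
Expand and collect terms: -2p^2 + 14 = 0.
By the quadratic formula, p = (0 +/- sqrt(112)) / -4, so p ~= -2.6458 or p ~= 2.6458.
Neither value makes a denominator zero (p != -3, p != -2), so both are valid.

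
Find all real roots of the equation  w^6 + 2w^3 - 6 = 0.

w = -1.5391 or w = 1.1807

Let u = w^3. The equation becomes u^2 + 2u - 6 = 0.
By the quadratic formula, u = -1 + sqrt(7) or u = -sqrt(7) - 1.
w^3 = -1 + sqrt(7) gives w = (-1 + sqrt(7))^(1/3) ~= 1.1807.
w^3 = -sqrt(7) - 1 gives w = -(1 + sqrt(7))^(1/3) ~= -1.5391.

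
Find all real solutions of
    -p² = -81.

Bring every term to one side: -p² + 81 = 0.
Factor: -1(p + 9)(p - 9) = 0.
So p = -9 or p = 9.

p = -9 or p = 9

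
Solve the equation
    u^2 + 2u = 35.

Bring every term to one side: u^2 + 2u - 35 = 0.
Factor: (u + 7)(u - 5) = 0.
So u = -7 or u = 5.

u = -7 or u = 5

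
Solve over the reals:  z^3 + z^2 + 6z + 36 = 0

Possible rational roots are divisors of 36. Testing z = -3 gives 0, so (z + 3) is a factor.
Divide: z^3 + z^2 + 6z + 36 = (z + 3)(z^2 - 2z + 12).
The quadratic z^2 - 2z + 12 has discriminant -44 < 0, so no further real roots.

z = -3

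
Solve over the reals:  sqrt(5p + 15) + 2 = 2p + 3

Isolate the radical: sqrt(5p + 15) = 2p + 1.
Square both sides: 5p + 15 = (2p + 1)^2.
Expand and rearrange: 4p^2 - p - 14 = 0.
Solving gives p = 2 or p = -1.75.
Check each candidate in the original equation:
  p = 2: sqrt(25) = 5, while 2p + 1 = 5 — valid.
  p = -1.75: sqrt(6.25) = 2.5, while 2p + 1 = -2.5 — extraneous.

p = 2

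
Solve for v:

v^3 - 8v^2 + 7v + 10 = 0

v = -0.7417 or v = 2 or v = 6.7417

Possible rational roots are divisors of 10. Testing v = 2 gives 0, so (v - 2) is a factor.
Divide: v^3 - 8v^2 + 7v + 10 = (v - 2)(v^2 - 6v - 5).
Apply the quadratic formula to v^2 - 6v - 5 = 0: v = (6 +/- sqrt(56))/2, i.e. v ~= 6.7417 or v ~= -0.7417.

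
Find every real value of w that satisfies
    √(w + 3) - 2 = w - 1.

w = 1

Isolate the radical: √(w + 3) = w + 1.
Square both sides: w + 3 = (w + 1)².
Expand and rearrange: w² + w - 2 = 0.
Solving gives w = 1 or w = -2.
Check each candidate in the original equation:
  w = 1: √(4) = 2, while w + 1 = 2 — valid.
  w = -2: √(1) = 1, while w + 1 = -1 — extraneous.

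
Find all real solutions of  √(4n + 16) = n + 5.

n = -3

Square both sides: 4n + 16 = (n + 5)².
Expand and rearrange: n² + 6n + 9 = 0.
This gives the repeated root n = -3.
Check in the original equation:
  n = -3: √(4) = 2, while n + 5 = 2 — valid.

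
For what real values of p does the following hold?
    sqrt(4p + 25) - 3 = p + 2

Isolate the radical: sqrt(4p + 25) = p + 5.
Square both sides: 4p + 25 = (p + 5)^2.
Expand and rearrange: p^2 + 6p = 0.
Solving gives p = 0 or p = -6.
Check each candidate in the original equation:
  p = 0: sqrt(25) = 5, while p + 5 = 5 — valid.
  p = -6: sqrt(1) = 1, while p + 5 = -1 — extraneous.

p = 0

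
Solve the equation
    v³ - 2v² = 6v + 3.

Rearrange: v³ - 2v² - 6v - 3 = 0.
Possible rational roots are divisors of -3. Testing v = -1 gives 0, so (v + 1) is a factor.
Divide: v³ - 2v² - 6v - 3 = (v + 1)(v² - 3v - 3).
Apply the quadratic formula to v² - 3v - 3 = 0: v = (3 ± √21)/2, i.e. v ≈ 3.7913 or v ≈ -0.7913.

v = -1 or v = -0.7913 or v = 3.7913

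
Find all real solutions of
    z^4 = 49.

z = -2.6458 or z = 2.6458

Let u = z^2. The equation becomes u^2 - 49 = 0.
Factor: (u + 7)(u - 7) = 0, so u = -7 or u = 7.
z^2 = -7 < 0 has no real solution.
z^2 = 7 gives z = +/-sqrt(7) ~= +/-2.6458.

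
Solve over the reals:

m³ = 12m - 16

Rearrange: m³ - 12m + 16 = 0.
Possible rational roots are divisors of 16. Testing m = -4 gives 0, so (m + 4) is a factor.
Divide: m³ - 12m + 16 = (m + 4)(m² - 4m + 4).
The quadratic has the repeated root m = 2.

m = -4 or m = 2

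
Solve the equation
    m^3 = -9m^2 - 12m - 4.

m = -7.4641 or m = -1 or m = -0.5359

Rearrange: m^3 + 9m^2 + 12m + 4 = 0.
Possible rational roots are divisors of 4. Testing m = -1 gives 0, so (m + 1) is a factor.
Divide: m^3 + 9m^2 + 12m + 4 = (m + 1)(m^2 + 8m + 4).
Apply the quadratic formula to m^2 + 8m + 4 = 0: m = (-8 +/- sqrt(48))/2, i.e. m ~= -0.5359 or m ~= -7.4641.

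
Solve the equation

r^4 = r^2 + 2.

r = -1.4142 or r = 1.4142

Let u = r^2. The equation becomes u^2 - u - 2 = 0.
Factor: (u - 2)(u + 1) = 0, so u = 2 or u = -1.
r^2 = 2 gives r = +/-sqrt(2) ~= +/-1.4142.
r^2 = -1 < 0 has no real solution.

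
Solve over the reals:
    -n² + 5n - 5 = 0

Discriminant: (5)² − 4·(-1)·(-5) = 5.
Quadratic formula: n = (-5 ± √5) / (-2).
So n = 5/2 - √(5)/2 ≈ 1.382 or n = √(5)/2 + 5/2 ≈ 3.618.

n = 1.382 or n = 3.618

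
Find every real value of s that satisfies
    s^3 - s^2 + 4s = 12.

s = 2

Rearrange: s^3 - s^2 + 4s - 12 = 0.
Possible rational roots are divisors of -12. Testing s = 2 gives 0, so (s - 2) is a factor.
Divide: s^3 - s^2 + 4s - 12 = (s - 2)(s^2 + s + 6).
The quadratic s^2 + s + 6 has discriminant -23 < 0, so no further real roots.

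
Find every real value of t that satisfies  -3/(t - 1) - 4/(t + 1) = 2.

t = -3.886 or t = 0.386

Multiply both sides by (t - 1)(t + 1):
-3(t + 1) - 4(t - 1) = 2(t - 1)(t + 1).
Expand and collect terms: 2t^2 + 7t - 3 = 0.
By the quadratic formula, t = (-7 +/- sqrt(73)) / 4, so t ~= 0.386 or t ~= -3.886.
Neither value makes a denominator zero (t != 1, t != -1), so both are valid.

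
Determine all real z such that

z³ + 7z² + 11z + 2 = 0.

z = -4.7913 or z = -2 or z = -0.2087

Possible rational roots are divisors of 2. Testing z = -2 gives 0, so (z + 2) is a factor.
Divide: z³ + 7z² + 11z + 2 = (z + 2)(z² + 5z + 1).
Apply the quadratic formula to z² + 5z + 1 = 0: z = (-5 ± √21)/2, i.e. z ≈ -0.2087 or z ≈ -4.7913.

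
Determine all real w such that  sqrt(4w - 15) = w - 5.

Square both sides: 4w - 15 = (w - 5)^2.
Expand and rearrange: w^2 - 14w + 40 = 0.
Solving gives w = 10 or w = 4.
Check each candidate in the original equation:
  w = 10: sqrt(25) = 5, while w - 5 = 5 — valid.
  w = 4: sqrt(1) = 1, while w - 5 = -1 — extraneous.

w = 10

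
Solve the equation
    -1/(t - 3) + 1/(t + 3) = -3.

Multiply both sides by (t - 3)(t + 3):
-(t + 3) + (t - 3) = -3(t - 3)(t + 3).
Expand and collect terms: -3t^2 + 33 = 0.
By the quadratic formula, t = (0 +/- sqrt(396)) / -6, so t ~= -3.3166 or t ~= 3.3166.
Neither value makes a denominator zero (t != 3, t != -3), so both are valid.

t = -3.3166 or t = 3.3166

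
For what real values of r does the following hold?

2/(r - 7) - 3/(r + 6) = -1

Multiply both sides by (r - 7)(r + 6):
2(r + 6) - 3(r - 7) = -(r - 7)(r + 6).
Expand and collect terms: -r² + 2r + 9 = 0.
By the quadratic formula, r = (-2 ± √40) / -2, so r ≈ -2.1623 or r ≈ 4.1623.
Neither value makes a denominator zero (r ≠ 7, r ≠ -6), so both are valid.

r = -2.1623 or r = 4.1623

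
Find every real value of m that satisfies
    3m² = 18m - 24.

m = 2 or m = 4

Bring every term to one side: 3m² - 18m + 24 = 0.
Factor: 3(m - 4)(m - 2) = 0.
So m = 4 or m = 2.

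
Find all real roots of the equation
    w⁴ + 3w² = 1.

w = -0.5503 or w = 0.5503

Let u = w². The equation becomes u² + 3u - 1 = 0.
By the quadratic formula, u = -3/2 + √(13)/2 or u = -√(13)/2 - 3/2.
w² = -3/2 + √(13)/2 gives w = ±√(-3/2 + √(13)/2) ≈ ±0.5503.
w² = -√(13)/2 - 3/2 < 0 has no real solution.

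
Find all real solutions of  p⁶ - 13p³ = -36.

Let u = p³. The equation becomes u² - 13u + 36 = 0.
Factor: (u - 9)(u - 4) = 0, so u = 9 or u = 4.
p³ = 9 gives p = ∛(9) ≈ 2.0801.
p³ = 4 gives p = ∛(4) ≈ 1.5874.

p = 1.5874 or p = 2.0801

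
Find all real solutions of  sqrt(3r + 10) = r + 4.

Square both sides: 3r + 10 = (r + 4)^2.
Expand and rearrange: r^2 + 5r + 6 = 0.
Solving gives r = -2 or r = -3.
Check each candidate in the original equation:
  r = -2: sqrt(4) = 2, while r + 4 = 2 — valid.
  r = -3: sqrt(1) = 1, while r + 4 = 1 — valid.

r = -3 or r = -2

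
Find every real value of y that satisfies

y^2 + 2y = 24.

y = -6 or y = 4

Bring every term to one side: y^2 + 2y - 24 = 0.
Factor: (y + 6)(y - 4) = 0.
So y = -6 or y = 4.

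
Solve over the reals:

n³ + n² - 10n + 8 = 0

Possible rational roots are divisors of 8. Testing n = 2 gives 0, so (n - 2) is a factor.
Divide: n³ + n² - 10n + 8 = (n - 2)(n² + 3n - 4).
Factor the quadratic: n = 1 or n = -4.

n = -4 or n = 1 or n = 2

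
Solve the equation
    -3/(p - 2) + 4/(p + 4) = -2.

Multiply both sides by (p - 2)(p + 4):
-3(p + 4) + 4(p - 2) = -2(p - 2)(p + 4).
Expand and collect terms: -2p^2 - 5p + 36 = 0.
By the quadratic formula, p = (5 +/- sqrt(313)) / -4, so p ~= -5.673 or p ~= 3.173.
Neither value makes a denominator zero (p != 2, p != -4), so both are valid.

p = -5.673 or p = 3.173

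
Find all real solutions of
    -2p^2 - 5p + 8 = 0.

Discriminant: (-5)^2 - 4*(-2)*8 = 89.
Quadratic formula: p = (5 +/- sqrt(89)) / (-4).
So p = -sqrt(89)/4 - 5/4 ~= -3.6085 or p = -5/4 + sqrt(89)/4 ~= 1.1085.

p = -3.6085 or p = 1.1085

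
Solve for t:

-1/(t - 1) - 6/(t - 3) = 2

Multiply both sides by (t - 1)(t - 3):
-(t - 3) - 6(t - 1) = 2(t - 1)(t - 3).
Expand and collect terms: 2t² - t - 3 = 0.
Factor or apply the quadratic formula: t = 1.5 or t = -1.
Neither value makes a denominator zero (t ≠ 1, t ≠ 3), so both are valid.

t = -1 or t = 1.5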